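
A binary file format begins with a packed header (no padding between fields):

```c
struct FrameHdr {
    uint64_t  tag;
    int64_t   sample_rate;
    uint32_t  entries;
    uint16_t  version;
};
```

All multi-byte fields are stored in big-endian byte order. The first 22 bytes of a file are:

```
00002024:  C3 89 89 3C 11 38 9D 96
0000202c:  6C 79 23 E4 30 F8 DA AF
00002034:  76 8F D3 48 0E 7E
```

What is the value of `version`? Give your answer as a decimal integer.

`version` follows `tag` (8 B), `sample_rate` (8 B), `entries` (4 B), so it starts at offset 8 + 8 + 4 = 20 and occupies 2 bytes.
Bytes at offsets 20..21: 0E 7E.
Big-endian stores the most-significant byte at the lowest address.
The bytes are already most-significant first: 0x0E7E.
0x0E7E = 3710.

3710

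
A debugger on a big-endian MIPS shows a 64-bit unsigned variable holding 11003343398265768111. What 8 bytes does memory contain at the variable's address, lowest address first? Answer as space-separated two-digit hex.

11003343398265768111 in hexadecimal, padded to 64 bits, is 0x98B3BA85C34548AF.
Split into bytes (most-significant first): 98 B3 BA 85 C3 45 48 AF.
Big-endian stores the most-significant byte at the lowest address.
So the memory order matches the most-significant-first order: 98 B3 BA 85 C3 45 48 AF.

98 B3 BA 85 C3 45 48 AF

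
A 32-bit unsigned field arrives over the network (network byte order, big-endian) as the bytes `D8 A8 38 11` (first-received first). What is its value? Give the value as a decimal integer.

Big-endian: lowest address holds the most-significant byte.
The bytes are already most-significant first: 0xD8A83811.
0xD8A83811 = 3634903057.

3634903057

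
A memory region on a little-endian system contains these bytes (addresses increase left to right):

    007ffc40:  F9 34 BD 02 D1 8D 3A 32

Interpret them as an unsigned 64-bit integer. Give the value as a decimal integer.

3619361179379250425

Little-endian: lowest address holds the least-significant byte.
Reassemble most-significant byte first: 32 3A 8D D1 02 BD 34 F9 → 0x323A8DD102BD34F9.
0x323A8DD102BD34F9 = 3619361179379250425.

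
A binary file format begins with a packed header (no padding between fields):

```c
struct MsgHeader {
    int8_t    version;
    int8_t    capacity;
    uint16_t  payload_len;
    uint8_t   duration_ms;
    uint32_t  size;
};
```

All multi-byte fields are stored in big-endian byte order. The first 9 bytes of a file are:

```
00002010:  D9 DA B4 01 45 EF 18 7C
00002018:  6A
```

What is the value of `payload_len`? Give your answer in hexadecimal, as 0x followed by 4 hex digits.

0xB401

`payload_len` follows `version` (1 B), `capacity` (1 B), so it starts at offset 1 + 1 = 2 and occupies 2 bytes.
Bytes at offsets 2..3: B4 01.
Big-endian stores the most-significant byte at the lowest address.
The bytes are already most-significant first: 0xB401.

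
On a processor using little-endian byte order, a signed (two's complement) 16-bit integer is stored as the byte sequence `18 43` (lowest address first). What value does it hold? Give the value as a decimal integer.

17176

Little-endian: lowest address holds the least-significant byte.
Reassemble most-significant byte first: 43 18 → 0x4318.
0x4318 = 17176.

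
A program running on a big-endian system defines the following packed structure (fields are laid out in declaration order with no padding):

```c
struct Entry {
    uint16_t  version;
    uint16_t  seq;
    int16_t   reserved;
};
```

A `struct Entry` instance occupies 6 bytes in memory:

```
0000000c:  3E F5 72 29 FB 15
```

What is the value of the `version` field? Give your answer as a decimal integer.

`version` is the first field, at byte offset 0, occupying 2 bytes.
Bytes at offsets 0..1: 3E F5.
Big-endian: lowest address holds the most-significant byte.
The bytes are already most-significant first: 0x3EF5.
0x3EF5 = 16117.

16117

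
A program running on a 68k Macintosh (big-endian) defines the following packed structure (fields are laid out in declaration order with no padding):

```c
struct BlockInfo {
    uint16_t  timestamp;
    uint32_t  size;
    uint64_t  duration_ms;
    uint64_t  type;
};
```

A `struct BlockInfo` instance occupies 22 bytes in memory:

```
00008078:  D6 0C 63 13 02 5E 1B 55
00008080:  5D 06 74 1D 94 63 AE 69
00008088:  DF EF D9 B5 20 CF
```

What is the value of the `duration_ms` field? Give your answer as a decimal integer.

`duration_ms` follows `timestamp` (2 B), `size` (4 B), so it starts at offset 2 + 4 = 6 and occupies 8 bytes.
Bytes at offsets 6..13: 1B 55 5D 06 74 1D 94 63.
Big-endian: lowest address holds the most-significant byte.
The bytes are already most-significant first: 0x1B555D06741D9463.
0x1B555D06741D9463 = 1969582694343742563.

1969582694343742563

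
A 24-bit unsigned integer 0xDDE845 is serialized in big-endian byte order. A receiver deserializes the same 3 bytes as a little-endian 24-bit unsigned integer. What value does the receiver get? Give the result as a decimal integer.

4581597

Stored big-endian, the bytes at ascending addresses are DD E8 45.
Read back as little-endian, the first byte is least significant, giving 0x45E8DD.
0x45E8DD = 4581597.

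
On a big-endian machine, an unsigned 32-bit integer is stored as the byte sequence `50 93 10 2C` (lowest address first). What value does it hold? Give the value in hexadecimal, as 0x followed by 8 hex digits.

0x5093102C

Big-endian stores the most-significant byte at the lowest address.
The bytes are already most-significant first: 0x5093102C.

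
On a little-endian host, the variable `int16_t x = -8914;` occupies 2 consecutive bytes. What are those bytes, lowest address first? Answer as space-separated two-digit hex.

Two's complement of -8914 in 16 bits: 8914 = 0x22D2; invert → 0xDD2D; add 1 → 0xDD2E.
Split into bytes (most-significant first): DD 2E.
Little-endian: lowest address holds the least-significant byte.
So at ascending addresses the bytes are 2E DD.

2E DD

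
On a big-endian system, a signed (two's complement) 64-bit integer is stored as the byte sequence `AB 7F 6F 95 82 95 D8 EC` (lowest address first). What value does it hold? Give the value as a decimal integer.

Big-endian stores the most-significant byte at the lowest address.
The bytes are already most-significant first: 0xAB7F6F958295D8EC.
Top bit is set, so as a signed 64-bit value this is 0xAB7F6F958295D8EC − 2^64 = -6089025483249952532.

-6089025483249952532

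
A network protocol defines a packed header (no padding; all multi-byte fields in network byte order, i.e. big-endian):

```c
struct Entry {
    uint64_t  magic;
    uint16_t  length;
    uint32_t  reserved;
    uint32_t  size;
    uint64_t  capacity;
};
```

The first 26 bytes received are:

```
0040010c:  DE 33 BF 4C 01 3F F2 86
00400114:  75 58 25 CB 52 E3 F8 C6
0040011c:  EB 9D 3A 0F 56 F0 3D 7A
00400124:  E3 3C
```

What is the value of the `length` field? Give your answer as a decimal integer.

`length` follows `magic` (8 bytes), so it starts at byte offset 8 and occupies 2 bytes.
Bytes at offsets 8..9: 75 58.
In big-endian order the high byte comes first in memory.
The bytes are already most-significant first: 0x7558.
0x7558 = 30040.

30040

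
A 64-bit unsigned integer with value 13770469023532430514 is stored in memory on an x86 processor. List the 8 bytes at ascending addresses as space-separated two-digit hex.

13770469023532430514 in hexadecimal, padded to 64 bits, is 0xBF1A889E2A2BB4B2.
Split into bytes (most-significant first): BF 1A 88 9E 2A 2B B4 B2.
Little-endian stores the least-significant byte at the lowest address.
So at ascending addresses the bytes are B2 B4 2B 2A 9E 88 1A BF.

B2 B4 2B 2A 9E 88 1A BF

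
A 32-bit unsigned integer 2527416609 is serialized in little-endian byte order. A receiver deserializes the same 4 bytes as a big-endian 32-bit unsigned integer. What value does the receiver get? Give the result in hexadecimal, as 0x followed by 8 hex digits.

0x2151A596

2527416609 in 32-bit hexadecimal is 0x96A55121.
Stored little-endian, the bytes at ascending addresses are 21 51 A5 96.
Read back as big-endian, the last byte is least significant, giving 0x2151A596.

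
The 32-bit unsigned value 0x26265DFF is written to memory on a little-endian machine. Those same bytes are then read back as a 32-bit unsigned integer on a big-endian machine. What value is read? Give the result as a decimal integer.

4284294694

Stored little-endian, the bytes at ascending addresses are FF 5D 26 26.
Read back as big-endian, the last byte is least significant, giving 0xFF5D2626.
0xFF5D2626 = 4284294694.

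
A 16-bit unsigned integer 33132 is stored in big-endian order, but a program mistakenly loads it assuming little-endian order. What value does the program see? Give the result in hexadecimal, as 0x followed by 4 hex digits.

33132 in 16-bit hexadecimal is 0x816C.
Stored big-endian, the bytes at ascending addresses are 81 6C.
Read back as little-endian, the first byte is least significant, giving 0x6C81.

0x6C81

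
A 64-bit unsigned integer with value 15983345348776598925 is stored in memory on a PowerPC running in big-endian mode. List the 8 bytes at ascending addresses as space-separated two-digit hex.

15983345348776598925 in hexadecimal, padded to 64 bits, is 0xDDD03FE94C389D8D.
Split into bytes (most-significant first): DD D0 3F E9 4C 38 9D 8D.
In big-endian order the high byte comes first in memory.
So the memory order matches the most-significant-first order: DD D0 3F E9 4C 38 9D 8D.

DD D0 3F E9 4C 38 9D 8D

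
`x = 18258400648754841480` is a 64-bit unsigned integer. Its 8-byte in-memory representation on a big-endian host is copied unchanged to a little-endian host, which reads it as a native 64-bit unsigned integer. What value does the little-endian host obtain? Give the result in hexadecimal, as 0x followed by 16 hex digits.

18258400648754841480 in 64-bit hexadecimal is 0xFD62DEA723CB4788.
Stored big-endian, the bytes at ascending addresses are FD 62 DE A7 23 CB 47 88.
Read back as little-endian, the first byte is least significant, giving 0x8847CB23A7DE62FD.

0x8847CB23A7DE62FD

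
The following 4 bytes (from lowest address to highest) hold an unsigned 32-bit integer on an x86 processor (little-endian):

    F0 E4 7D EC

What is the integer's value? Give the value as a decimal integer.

3967673584

Little-endian: lowest address holds the least-significant byte.
Reassemble most-significant byte first: EC 7D E4 F0 → 0xEC7DE4F0.
0xEC7DE4F0 = 3967673584.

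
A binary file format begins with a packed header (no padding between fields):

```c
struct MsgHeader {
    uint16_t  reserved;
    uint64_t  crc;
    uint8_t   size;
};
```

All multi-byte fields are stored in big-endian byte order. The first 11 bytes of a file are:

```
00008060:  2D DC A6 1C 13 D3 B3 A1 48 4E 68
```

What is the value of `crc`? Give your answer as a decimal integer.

`crc` follows `reserved` (2 bytes), so it starts at byte offset 2 and occupies 8 bytes.
Bytes at offsets 2..9: A6 1C 13 D3 B3 A1 48 4E.
In big-endian order the high byte comes first in memory.
The bytes are already most-significant first: 0xA61C13D3B3A1484E.
0xA61C13D3B3A1484E = 11969463709616654414.

11969463709616654414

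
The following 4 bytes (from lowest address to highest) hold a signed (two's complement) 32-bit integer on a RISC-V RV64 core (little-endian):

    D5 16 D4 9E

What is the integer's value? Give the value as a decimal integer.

-1630267691

In little-endian order the low byte comes first in memory.
Reassemble most-significant byte first: 9E D4 16 D5 → 0x9ED416D5.
Top bit is set, so as a signed 32-bit value this is 0x9ED416D5 − 2^32 = -1630267691.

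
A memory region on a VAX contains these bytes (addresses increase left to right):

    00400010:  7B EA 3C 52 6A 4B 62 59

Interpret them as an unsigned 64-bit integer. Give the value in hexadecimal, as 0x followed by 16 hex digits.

Little-endian: lowest address holds the least-significant byte.
Reassemble most-significant byte first: 59 62 4B 6A 52 3C EA 7B → 0x59624B6A523CEA7B.

0x59624B6A523CEA7B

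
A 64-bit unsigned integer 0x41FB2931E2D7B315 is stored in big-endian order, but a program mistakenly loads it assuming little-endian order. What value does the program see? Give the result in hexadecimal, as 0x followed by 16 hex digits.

Stored big-endian, the bytes at ascending addresses are 41 FB 29 31 E2 D7 B3 15.
Read back as little-endian, the first byte is least significant, giving 0x15B3D7E23129FB41.

0x15B3D7E23129FB41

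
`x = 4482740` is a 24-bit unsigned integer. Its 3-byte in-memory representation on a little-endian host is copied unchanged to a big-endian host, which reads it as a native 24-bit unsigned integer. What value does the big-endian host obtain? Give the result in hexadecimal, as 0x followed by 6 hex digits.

0xB46644

4482740 in 24-bit hexadecimal is 0x4466B4.
Stored little-endian, the bytes at ascending addresses are B4 66 44.
Read back as big-endian, the last byte is least significant, giving 0xB46644.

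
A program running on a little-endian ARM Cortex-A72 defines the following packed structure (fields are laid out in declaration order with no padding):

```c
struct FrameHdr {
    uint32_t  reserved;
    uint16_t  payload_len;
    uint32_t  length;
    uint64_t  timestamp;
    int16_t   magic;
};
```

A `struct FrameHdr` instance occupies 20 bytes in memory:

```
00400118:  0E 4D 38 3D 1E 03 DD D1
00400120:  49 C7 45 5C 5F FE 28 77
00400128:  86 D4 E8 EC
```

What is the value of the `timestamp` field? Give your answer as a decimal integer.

15314058600870009925

`timestamp` follows `reserved` (4 B), `payload_len` (2 B), `length` (4 B), so it starts at offset 4 + 2 + 4 = 10 and occupies 8 bytes.
Bytes at offsets 10..17: 45 5C 5F FE 28 77 86 D4.
Little-endian: lowest address holds the least-significant byte.
Reassemble most-significant byte first: D4 86 77 28 FE 5F 5C 45 → 0xD4867728FE5F5C45.
0xD4867728FE5F5C45 = 15314058600870009925.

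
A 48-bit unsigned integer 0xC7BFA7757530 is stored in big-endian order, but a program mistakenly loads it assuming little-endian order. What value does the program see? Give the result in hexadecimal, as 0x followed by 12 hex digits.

Stored big-endian, the bytes at ascending addresses are C7 BF A7 75 75 30.
Read back as little-endian, the first byte is least significant, giving 0x307575A7BFC7.

0x307575A7BFC7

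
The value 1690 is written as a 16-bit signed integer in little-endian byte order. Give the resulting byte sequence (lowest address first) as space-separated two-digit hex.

1690 in hexadecimal, padded to 16 bits, is 0x069A.
Split into bytes (most-significant first): 06 9A.
In little-endian order the low byte comes first in memory.
So at ascending addresses the bytes are 9A 06.

9A 06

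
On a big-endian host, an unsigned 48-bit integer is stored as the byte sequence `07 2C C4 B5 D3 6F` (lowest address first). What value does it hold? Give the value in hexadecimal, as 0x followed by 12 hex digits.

Big-endian: lowest address holds the most-significant byte.
The bytes are already most-significant first: 0x072CC4B5D36F.

0x072CC4B5D36F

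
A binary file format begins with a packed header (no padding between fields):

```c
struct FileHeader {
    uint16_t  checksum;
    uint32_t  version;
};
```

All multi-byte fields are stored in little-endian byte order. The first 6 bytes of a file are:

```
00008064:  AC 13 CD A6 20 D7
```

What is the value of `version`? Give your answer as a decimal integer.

3609241293

`version` follows `checksum` (2 bytes), so it starts at byte offset 2 and occupies 4 bytes.
Bytes at offsets 2..5: CD A6 20 D7.
In little-endian order the low byte comes first in memory.
Reassemble most-significant byte first: D7 20 A6 CD → 0xD720A6CD.
0xD720A6CD = 3609241293.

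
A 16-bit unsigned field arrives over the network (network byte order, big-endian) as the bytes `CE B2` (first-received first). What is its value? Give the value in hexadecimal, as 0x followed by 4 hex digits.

Big-endian: lowest address holds the most-significant byte.
The bytes are already most-significant first: 0xCEB2.

0xCEB2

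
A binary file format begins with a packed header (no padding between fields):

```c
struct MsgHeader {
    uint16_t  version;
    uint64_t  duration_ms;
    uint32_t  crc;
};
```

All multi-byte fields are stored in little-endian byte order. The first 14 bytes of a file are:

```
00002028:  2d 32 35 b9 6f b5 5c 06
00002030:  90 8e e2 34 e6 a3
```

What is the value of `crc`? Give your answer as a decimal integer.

`crc` follows `version` (2 B), `duration_ms` (8 B), so it starts at offset 2 + 8 = 10 and occupies 4 bytes.
Bytes at offsets 10..13: E2 34 E6 A3.
In little-endian order the low byte comes first in memory.
Reassemble most-significant byte first: A3 E6 34 E2 → 0xA3E634E2.
0xA3E634E2 = 2749773026.

2749773026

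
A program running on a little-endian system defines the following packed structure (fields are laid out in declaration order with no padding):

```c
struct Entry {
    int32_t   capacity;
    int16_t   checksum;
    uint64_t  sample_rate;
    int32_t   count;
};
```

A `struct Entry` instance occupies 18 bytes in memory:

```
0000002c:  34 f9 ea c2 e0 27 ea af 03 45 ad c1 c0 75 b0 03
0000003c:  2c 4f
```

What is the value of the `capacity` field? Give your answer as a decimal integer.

`capacity` is the first field, at byte offset 0, occupying 4 bytes.
Bytes at offsets 0..3: 34 F9 EA C2.
Little-endian: lowest address holds the least-significant byte.
Reassemble most-significant byte first: C2 EA F9 34 → 0xC2EAF934.
Top bit is set, so as a signed 32-bit value this is 0xC2EAF934 − 2^32 = -1024788172.

-1024788172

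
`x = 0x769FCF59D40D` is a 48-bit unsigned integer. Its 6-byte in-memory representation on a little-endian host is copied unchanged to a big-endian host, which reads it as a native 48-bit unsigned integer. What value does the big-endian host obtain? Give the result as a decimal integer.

Stored little-endian, the bytes at ascending addresses are 0D D4 59 CF 9F 76.
Read back as big-endian, the last byte is least significant, giving 0x0DD459CF9F76.
0x0DD459CF9F76 = 15205691006838.

15205691006838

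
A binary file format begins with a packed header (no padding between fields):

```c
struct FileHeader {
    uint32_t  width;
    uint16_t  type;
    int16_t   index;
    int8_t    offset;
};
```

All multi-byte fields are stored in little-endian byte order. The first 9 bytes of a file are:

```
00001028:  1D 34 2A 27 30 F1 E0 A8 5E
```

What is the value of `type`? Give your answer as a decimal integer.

`type` follows `width` (4 bytes), so it starts at byte offset 4 and occupies 2 bytes.
Bytes at offsets 4..5: 30 F1.
In little-endian order the low byte comes first in memory.
Reassemble most-significant byte first: F1 30 → 0xF130.
0xF130 = 61744.

61744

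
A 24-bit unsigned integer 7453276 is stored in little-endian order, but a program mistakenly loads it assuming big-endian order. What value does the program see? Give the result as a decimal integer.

6077041

7453276 in 24-bit hexadecimal is 0x71BA5C.
Stored little-endian, the bytes at ascending addresses are 5C BA 71.
Read back as big-endian, the last byte is least significant, giving 0x5CBA71.
0x5CBA71 = 6077041.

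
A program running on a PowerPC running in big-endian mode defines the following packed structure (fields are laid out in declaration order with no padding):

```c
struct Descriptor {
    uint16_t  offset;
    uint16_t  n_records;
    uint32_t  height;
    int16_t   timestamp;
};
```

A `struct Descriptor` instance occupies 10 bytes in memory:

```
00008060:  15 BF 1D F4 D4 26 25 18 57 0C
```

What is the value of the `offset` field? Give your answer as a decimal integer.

`offset` is the first field, at byte offset 0, occupying 2 bytes.
Bytes at offsets 0..1: 15 BF.
Big-endian stores the most-significant byte at the lowest address.
The bytes are already most-significant first: 0x15BF.
0x15BF = 5567.

5567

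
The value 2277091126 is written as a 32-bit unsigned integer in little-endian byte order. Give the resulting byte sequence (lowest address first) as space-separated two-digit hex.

2277091126 in hexadecimal, padded to 32 bits, is 0x87B9A736.
Split into bytes (most-significant first): 87 B9 A7 36.
Little-endian: lowest address holds the least-significant byte.
So at ascending addresses the bytes are 36 A7 B9 87.

36 A7 B9 87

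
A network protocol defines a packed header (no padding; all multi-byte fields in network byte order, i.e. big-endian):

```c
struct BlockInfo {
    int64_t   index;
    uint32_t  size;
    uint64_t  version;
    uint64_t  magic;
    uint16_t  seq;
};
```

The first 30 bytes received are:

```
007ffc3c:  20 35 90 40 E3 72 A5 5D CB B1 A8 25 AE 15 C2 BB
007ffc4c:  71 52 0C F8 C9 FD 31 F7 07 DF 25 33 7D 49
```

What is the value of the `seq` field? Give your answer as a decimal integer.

`seq` follows `index` (8 B), `size` (4 B), `version` (8 B), `magic` (8 B), so it starts at offset 8 + 4 + 8 + 8 = 28 and occupies 2 bytes.
Bytes at offsets 28..29: 7D 49.
In big-endian order the high byte comes first in memory.
The bytes are already most-significant first: 0x7D49.
0x7D49 = 32073.

32073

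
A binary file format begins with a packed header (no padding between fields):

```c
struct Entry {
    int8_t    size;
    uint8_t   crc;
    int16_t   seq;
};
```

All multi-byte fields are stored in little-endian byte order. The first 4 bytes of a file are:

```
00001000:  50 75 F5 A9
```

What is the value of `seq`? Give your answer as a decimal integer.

`seq` follows `size` (1 B), `crc` (1 B), so it starts at offset 1 + 1 = 2 and occupies 2 bytes.
Bytes at offsets 2..3: F5 A9.
In little-endian order the low byte comes first in memory.
Reassemble most-significant byte first: A9 F5 → 0xA9F5.
Top bit is set, so as a signed 16-bit value this is 0xA9F5 − 2^16 = -22027.

-22027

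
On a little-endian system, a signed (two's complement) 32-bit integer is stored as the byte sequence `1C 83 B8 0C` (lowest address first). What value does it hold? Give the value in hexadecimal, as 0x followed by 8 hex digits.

0x0CB8831C

Little-endian stores the least-significant byte at the lowest address.
Reassemble most-significant byte first: 0C B8 83 1C → 0x0CB8831C.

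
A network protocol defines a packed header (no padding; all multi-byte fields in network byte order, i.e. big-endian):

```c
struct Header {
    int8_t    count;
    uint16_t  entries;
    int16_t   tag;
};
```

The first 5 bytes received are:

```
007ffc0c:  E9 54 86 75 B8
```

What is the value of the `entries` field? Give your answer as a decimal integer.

`entries` follows `count` (1 byte), so it starts at byte offset 1 and occupies 2 bytes.
Bytes at offsets 1..2: 54 86.
Big-endian: lowest address holds the most-significant byte.
The bytes are already most-significant first: 0x5486.
0x5486 = 21638.

21638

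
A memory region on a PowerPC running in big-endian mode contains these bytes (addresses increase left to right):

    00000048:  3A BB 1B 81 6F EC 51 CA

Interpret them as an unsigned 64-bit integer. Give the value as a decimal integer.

Big-endian: lowest address holds the most-significant byte.
The bytes are already most-significant first: 0x3ABB1B816FEC51CA.
0x3ABB1B816FEC51CA = 4232006517587202506.

4232006517587202506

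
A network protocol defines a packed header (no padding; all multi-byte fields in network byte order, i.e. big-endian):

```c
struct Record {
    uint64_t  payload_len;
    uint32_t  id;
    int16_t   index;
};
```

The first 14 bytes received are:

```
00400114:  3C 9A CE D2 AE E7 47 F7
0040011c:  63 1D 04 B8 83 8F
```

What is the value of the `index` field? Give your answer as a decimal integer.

`index` follows `payload_len` (8 B), `id` (4 B), so it starts at offset 8 + 4 = 12 and occupies 2 bytes.
Bytes at offsets 12..13: 83 8F.
Big-endian stores the most-significant byte at the lowest address.
The bytes are already most-significant first: 0x838F.
Top bit is set, so as a signed 16-bit value this is 0x838F − 2^16 = -31857.

-31857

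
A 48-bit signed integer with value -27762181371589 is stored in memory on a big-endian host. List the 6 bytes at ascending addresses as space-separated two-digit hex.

E6 C0 1D 0A 89 3B

Two's complement of -27762181371589 in 48 bits: 27762181371589 = 0x193FE2F576C5; invert → 0xE6C01D0A893A; add 1 → 0xE6C01D0A893B.
Split into bytes (most-significant first): E6 C0 1D 0A 89 3B.
Big-endian stores the most-significant byte at the lowest address.
So the memory order matches the most-significant-first order: E6 C0 1D 0A 89 3B.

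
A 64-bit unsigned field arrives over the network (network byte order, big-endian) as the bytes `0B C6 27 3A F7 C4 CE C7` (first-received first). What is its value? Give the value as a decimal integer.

848408714024373959

In big-endian order the high byte comes first in memory.
The bytes are already most-significant first: 0x0BC6273AF7C4CEC7.
0x0BC6273AF7C4CEC7 = 848408714024373959.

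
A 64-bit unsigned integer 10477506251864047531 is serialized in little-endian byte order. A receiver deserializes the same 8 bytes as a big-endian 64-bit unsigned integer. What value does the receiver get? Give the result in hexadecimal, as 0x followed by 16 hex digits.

0xAB7F4A826C946791

10477506251864047531 in 64-bit hexadecimal is 0x9167946C824A7FAB.
Stored little-endian, the bytes at ascending addresses are AB 7F 4A 82 6C 94 67 91.
Read back as big-endian, the last byte is least significant, giving 0xAB7F4A826C946791.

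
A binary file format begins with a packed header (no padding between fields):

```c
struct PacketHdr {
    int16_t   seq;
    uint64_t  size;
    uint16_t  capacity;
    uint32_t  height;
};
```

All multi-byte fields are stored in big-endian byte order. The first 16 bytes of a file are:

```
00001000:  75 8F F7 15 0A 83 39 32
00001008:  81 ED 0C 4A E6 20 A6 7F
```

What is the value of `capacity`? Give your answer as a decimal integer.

`capacity` follows `seq` (2 B), `size` (8 B), so it starts at offset 2 + 8 = 10 and occupies 2 bytes.
Bytes at offsets 10..11: 0C 4A.
Big-endian: lowest address holds the most-significant byte.
The bytes are already most-significant first: 0x0C4A.
0x0C4A = 3146.

3146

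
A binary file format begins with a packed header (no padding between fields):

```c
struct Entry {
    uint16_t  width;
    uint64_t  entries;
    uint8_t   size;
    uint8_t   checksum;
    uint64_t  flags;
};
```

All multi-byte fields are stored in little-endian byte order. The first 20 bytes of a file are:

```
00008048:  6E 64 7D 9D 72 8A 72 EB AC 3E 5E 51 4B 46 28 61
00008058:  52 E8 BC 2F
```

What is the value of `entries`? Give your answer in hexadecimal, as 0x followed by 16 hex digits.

0x3EACEB728A729D7D

`entries` follows `width` (2 bytes), so it starts at byte offset 2 and occupies 8 bytes.
Bytes at offsets 2..9: 7D 9D 72 8A 72 EB AC 3E.
Little-endian: lowest address holds the least-significant byte.
Reassemble most-significant byte first: 3E AC EB 72 8A 72 9D 7D → 0x3EACEB728A729D7D.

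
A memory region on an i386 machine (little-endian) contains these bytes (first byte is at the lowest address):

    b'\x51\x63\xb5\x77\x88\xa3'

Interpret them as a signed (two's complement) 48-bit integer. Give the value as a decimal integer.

-101668457454767

Little-endian: lowest address holds the least-significant byte.
Reassemble most-significant byte first: A3 88 77 B5 63 51 → 0xA38877B56351.
Top bit is set, so as a signed 48-bit value this is 0xA38877B56351 − 2^48 = -101668457454767.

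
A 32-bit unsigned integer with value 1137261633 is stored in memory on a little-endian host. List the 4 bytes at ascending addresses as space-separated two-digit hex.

41 3C C9 43

1137261633 in hexadecimal, padded to 32 bits, is 0x43C93C41.
Split into bytes (most-significant first): 43 C9 3C 41.
Little-endian: lowest address holds the least-significant byte.
So at ascending addresses the bytes are 41 3C C9 43.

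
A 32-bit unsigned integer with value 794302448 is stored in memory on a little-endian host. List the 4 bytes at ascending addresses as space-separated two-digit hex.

794302448 in hexadecimal, padded to 32 bits, is 0x2F5817F0.
Split into bytes (most-significant first): 2F 58 17 F0.
Little-endian: lowest address holds the least-significant byte.
So at ascending addresses the bytes are F0 17 58 2F.

F0 17 58 2F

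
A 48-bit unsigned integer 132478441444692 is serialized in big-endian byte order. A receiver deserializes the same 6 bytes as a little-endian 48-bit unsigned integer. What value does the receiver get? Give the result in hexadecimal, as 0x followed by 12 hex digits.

132478441444692 in 48-bit hexadecimal is 0x787D0A715554.
Stored big-endian, the bytes at ascending addresses are 78 7D 0A 71 55 54.
Read back as little-endian, the first byte is least significant, giving 0x5455710A7D78.

0x5455710A7D78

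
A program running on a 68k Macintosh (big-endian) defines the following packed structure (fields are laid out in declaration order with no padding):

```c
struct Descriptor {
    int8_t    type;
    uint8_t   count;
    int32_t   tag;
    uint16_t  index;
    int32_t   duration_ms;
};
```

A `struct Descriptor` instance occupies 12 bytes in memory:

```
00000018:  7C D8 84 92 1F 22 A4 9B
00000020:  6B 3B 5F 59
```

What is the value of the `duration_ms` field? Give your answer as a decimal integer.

`duration_ms` follows `type` (1 B), `count` (1 B), `tag` (4 B), `index` (2 B), so it starts at offset 1 + 1 + 4 + 2 = 8 and occupies 4 bytes.
Bytes at offsets 8..11: 6B 3B 5F 59.
Big-endian stores the most-significant byte at the lowest address.
The bytes are already most-significant first: 0x6B3B5F59.
0x6B3B5F59 = 1799053145.

1799053145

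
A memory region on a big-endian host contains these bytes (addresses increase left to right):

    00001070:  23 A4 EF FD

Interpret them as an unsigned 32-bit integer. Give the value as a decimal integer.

598011901

Big-endian stores the most-significant byte at the lowest address.
The bytes are already most-significant first: 0x23A4EFFD.
0x23A4EFFD = 598011901.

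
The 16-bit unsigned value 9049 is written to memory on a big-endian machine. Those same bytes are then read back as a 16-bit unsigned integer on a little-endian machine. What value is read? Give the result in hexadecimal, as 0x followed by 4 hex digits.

0x5923

9049 in 16-bit hexadecimal is 0x2359.
Stored big-endian, the bytes at ascending addresses are 23 59.
Read back as little-endian, the first byte is least significant, giving 0x5923.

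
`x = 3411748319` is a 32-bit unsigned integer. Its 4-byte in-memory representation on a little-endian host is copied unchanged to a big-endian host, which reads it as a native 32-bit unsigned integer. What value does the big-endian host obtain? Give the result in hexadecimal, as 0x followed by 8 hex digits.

3411748319 in 32-bit hexadecimal is 0xCB5B25DF.
Stored little-endian, the bytes at ascending addresses are DF 25 5B CB.
Read back as big-endian, the last byte is least significant, giving 0xDF255BCB.

0xDF255BCB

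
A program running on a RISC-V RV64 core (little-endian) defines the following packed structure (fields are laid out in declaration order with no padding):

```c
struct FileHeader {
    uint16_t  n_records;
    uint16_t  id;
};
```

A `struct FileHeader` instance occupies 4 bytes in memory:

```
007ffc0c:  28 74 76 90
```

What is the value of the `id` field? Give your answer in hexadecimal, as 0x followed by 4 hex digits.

`id` follows `n_records` (2 bytes), so it starts at byte offset 2 and occupies 2 bytes.
Bytes at offsets 2..3: 76 90.
Little-endian stores the least-significant byte at the lowest address.
Reassemble most-significant byte first: 90 76 → 0x9076.

0x9076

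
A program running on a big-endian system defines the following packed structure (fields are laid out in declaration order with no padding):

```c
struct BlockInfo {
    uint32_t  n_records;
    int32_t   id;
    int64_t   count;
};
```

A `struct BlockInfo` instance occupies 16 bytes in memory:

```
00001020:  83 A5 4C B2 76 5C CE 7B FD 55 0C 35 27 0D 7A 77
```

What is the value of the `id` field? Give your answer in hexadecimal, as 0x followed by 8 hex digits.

`id` follows `n_records` (4 bytes), so it starts at byte offset 4 and occupies 4 bytes.
Bytes at offsets 4..7: 76 5C CE 7B.
Big-endian stores the most-significant byte at the lowest address.
The bytes are already most-significant first: 0x765CCE7B.

0x765CCE7B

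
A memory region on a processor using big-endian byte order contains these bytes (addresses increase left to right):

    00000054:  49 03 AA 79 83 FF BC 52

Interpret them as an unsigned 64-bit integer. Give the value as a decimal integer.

In big-endian order the high byte comes first in memory.
The bytes are already most-significant first: 0x4903AA7983FFBC52.
0x4903AA7983FFBC52 = 5261236228581211218.

5261236228581211218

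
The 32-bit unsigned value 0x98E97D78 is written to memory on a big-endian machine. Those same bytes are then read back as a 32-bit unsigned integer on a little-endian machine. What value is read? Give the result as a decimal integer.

2021517720

Stored big-endian, the bytes at ascending addresses are 98 E9 7D 78.
Read back as little-endian, the first byte is least significant, giving 0x787DE998.
0x787DE998 = 2021517720.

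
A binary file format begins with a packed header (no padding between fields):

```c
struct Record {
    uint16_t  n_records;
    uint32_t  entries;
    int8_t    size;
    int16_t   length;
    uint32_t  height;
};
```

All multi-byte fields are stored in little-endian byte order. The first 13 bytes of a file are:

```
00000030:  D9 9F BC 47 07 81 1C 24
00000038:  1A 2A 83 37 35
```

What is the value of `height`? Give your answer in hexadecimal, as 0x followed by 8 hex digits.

`height` follows `n_records` (2 B), `entries` (4 B), `size` (1 B), `length` (2 B), so it starts at offset 2 + 4 + 1 + 2 = 9 and occupies 4 bytes.
Bytes at offsets 9..12: 2A 83 37 35.
In little-endian order the low byte comes first in memory.
Reassemble most-significant byte first: 35 37 83 2A → 0x3537832A.

0x3537832A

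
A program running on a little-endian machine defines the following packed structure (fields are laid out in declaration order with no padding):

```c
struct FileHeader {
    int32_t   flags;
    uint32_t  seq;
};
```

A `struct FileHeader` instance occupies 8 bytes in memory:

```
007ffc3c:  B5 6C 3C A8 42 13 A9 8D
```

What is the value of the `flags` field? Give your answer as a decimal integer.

-1472435019

`flags` is the first field, at byte offset 0, occupying 4 bytes.
Bytes at offsets 0..3: B5 6C 3C A8.
Little-endian stores the least-significant byte at the lowest address.
Reassemble most-significant byte first: A8 3C 6C B5 → 0xA83C6CB5.
Top bit is set, so as a signed 32-bit value this is 0xA83C6CB5 − 2^32 = -1472435019.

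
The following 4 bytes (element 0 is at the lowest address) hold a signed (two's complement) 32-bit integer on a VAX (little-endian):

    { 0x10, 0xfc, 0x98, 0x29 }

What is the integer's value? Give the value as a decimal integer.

697891856

Little-endian stores the least-significant byte at the lowest address.
Reassemble most-significant byte first: 29 98 FC 10 → 0x2998FC10.
0x2998FC10 = 697891856.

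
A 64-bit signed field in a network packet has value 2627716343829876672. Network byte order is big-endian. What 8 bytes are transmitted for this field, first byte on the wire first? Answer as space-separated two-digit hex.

24 77 86 17 AC 77 CF C0

2627716343829876672 in hexadecimal, padded to 64 bits, is 0x24778617AC77CFC0.
Split into bytes (most-significant first): 24 77 86 17 AC 77 CF C0.
Big-endian: lowest address holds the most-significant byte.
So the memory order matches the most-significant-first order: 24 77 86 17 AC 77 CF C0.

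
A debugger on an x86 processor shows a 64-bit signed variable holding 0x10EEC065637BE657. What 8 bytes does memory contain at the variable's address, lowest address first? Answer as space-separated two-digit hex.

57 E6 7B 63 65 C0 EE 10

Split into bytes (most-significant first): 10 EE C0 65 63 7B E6 57.
In little-endian order the low byte comes first in memory.
So at ascending addresses the bytes are 57 E6 7B 63 65 C0 EE 10.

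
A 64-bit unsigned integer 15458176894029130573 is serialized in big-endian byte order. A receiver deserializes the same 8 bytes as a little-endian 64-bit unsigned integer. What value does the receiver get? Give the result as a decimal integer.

5614794614087714518

15458176894029130573 in 64-bit hexadecimal is 0xD68679FBF3C1EB4D.
Stored big-endian, the bytes at ascending addresses are D6 86 79 FB F3 C1 EB 4D.
Read back as little-endian, the first byte is least significant, giving 0x4DEBC1F3FB7986D6.
0x4DEBC1F3FB7986D6 = 5614794614087714518.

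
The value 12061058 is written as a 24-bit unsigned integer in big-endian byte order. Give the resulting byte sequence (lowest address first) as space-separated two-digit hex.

B8 09 82

12061058 in hexadecimal, padded to 24 bits, is 0xB80982.
Split into bytes (most-significant first): B8 09 82.
Big-endian: lowest address holds the most-significant byte.
So the memory order matches the most-significant-first order: B8 09 82.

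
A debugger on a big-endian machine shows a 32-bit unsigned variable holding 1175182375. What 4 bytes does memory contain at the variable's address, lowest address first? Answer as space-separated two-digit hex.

1175182375 in hexadecimal, padded to 32 bits, is 0x460BDC27.
Split into bytes (most-significant first): 46 0B DC 27.
Big-endian: lowest address holds the most-significant byte.
So the memory order matches the most-significant-first order: 46 0B DC 27.

46 0B DC 27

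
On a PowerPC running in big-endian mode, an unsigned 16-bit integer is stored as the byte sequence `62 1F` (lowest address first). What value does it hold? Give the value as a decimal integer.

25119

Big-endian stores the most-significant byte at the lowest address.
The bytes are already most-significant first: 0x621F.
0x621F = 25119.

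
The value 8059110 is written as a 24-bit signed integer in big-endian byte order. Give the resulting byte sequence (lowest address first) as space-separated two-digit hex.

8059110 in hexadecimal, padded to 24 bits, is 0x7AF8E6.
Split into bytes (most-significant first): 7A F8 E6.
Big-endian: lowest address holds the most-significant byte.
So the memory order matches the most-significant-first order: 7A F8 E6.

7A F8 E6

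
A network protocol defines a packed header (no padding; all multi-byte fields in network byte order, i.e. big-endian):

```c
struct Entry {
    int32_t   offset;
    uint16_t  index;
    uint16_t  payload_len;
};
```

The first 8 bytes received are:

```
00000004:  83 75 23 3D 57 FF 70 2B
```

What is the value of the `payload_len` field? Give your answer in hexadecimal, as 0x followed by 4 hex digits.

0x702B

`payload_len` follows `offset` (4 B), `index` (2 B), so it starts at offset 4 + 2 = 6 and occupies 2 bytes.
Bytes at offsets 6..7: 70 2B.
Big-endian stores the most-significant byte at the lowest address.
The bytes are already most-significant first: 0x702B.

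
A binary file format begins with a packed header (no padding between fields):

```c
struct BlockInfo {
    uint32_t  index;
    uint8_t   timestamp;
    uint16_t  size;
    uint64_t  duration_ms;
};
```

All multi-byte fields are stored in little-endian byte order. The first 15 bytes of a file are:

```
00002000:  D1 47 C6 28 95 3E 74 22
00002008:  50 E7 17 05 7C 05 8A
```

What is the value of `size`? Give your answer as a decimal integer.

`size` follows `index` (4 B), `timestamp` (1 B), so it starts at offset 4 + 1 = 5 and occupies 2 bytes.
Bytes at offsets 5..6: 3E 74.
Little-endian stores the least-significant byte at the lowest address.
Reassemble most-significant byte first: 74 3E → 0x743E.
0x743E = 29758.

29758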